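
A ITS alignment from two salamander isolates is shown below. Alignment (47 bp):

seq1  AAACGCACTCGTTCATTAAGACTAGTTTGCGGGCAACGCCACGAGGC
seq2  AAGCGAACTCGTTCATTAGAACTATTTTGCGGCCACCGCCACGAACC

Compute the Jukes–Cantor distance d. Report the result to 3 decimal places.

0.221

The sequences differ at 9 of 47 sites (3, 6, 19, 20, 25, 33, 36, 45, 46), so p = 9/47 ≈ 0.191489.
d = −(3/4) ln(1 − 4p/3) = −0.75 ln(1 − 0.255319) = −0.75 ln(0.744681)
  = −0.75 × (-0.294799) = 0.221099 substitutions/site.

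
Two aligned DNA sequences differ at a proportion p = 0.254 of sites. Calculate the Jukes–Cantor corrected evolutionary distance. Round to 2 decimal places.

d = −(3/4) ln(1 − 4p/3) = −0.75 ln(1 − 0.338667) = −0.75 ln(0.661333)
  = −0.75 × (-0.413498) = 0.310124 substitutions/site.

0.31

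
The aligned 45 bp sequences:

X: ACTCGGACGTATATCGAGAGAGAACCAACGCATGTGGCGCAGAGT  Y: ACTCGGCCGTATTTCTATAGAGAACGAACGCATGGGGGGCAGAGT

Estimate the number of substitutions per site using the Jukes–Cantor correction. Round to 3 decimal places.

The sequences differ at 7 of 45 sites (7, 13, 16, 18, 26, 35, 38), so p = 7/45 ≈ 0.155556.
d = −(3/4) ln(1 − 4p/3) = −0.75 ln(1 − 0.207408) = −0.75 ln(0.792592)
  = −0.75 × (-0.232447) = 0.174335 substitutions/site.

0.174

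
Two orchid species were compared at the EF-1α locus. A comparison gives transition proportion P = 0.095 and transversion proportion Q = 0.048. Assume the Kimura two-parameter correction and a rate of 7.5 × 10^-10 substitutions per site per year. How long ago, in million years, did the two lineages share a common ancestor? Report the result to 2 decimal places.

107.42

Under the Kimura two-parameter model, d = −½ ln(1 − 2P − Q) − ¼ ln(1 − 2Q).
1 − 2P − Q = 0.762, giving −½ ln(0.762) = 0.135904.
1 − 2Q = 0.904, giving −¼ ln(0.904) = 0.025231.
d = 0.135904 + 0.025231 = 0.161135.
Under a molecular clock d = 2μt, so t = d/(2μ) = 0.161135 / (2 × 7.5 × 10^-10) = 107.42 million years.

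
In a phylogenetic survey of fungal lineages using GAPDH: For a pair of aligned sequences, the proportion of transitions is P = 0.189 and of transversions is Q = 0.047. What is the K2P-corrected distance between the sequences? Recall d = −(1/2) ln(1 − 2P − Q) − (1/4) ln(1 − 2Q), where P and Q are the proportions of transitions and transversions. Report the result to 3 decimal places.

0.301

Under the Kimura two-parameter model, d = −½ ln(1 − 2P − Q) − ¼ ln(1 − 2Q).
1 − 2P − Q = 0.575, giving −½ ln(0.575) = 0.276693.
1 − 2Q = 0.906, giving −¼ ln(0.906) = 0.024679.
d = 0.276693 + 0.024679 = 0.301372.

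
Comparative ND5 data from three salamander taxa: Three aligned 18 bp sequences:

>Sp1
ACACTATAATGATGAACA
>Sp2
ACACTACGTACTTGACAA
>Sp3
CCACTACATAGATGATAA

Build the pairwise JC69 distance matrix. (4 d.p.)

d(Sp1,Sp2) = 0.6735, d(Sp1,Sp3) = 0.4408, d(Sp2,Sp3) = 0.3470

Sp1–Sp2: 8/18 sites differ → p ≈ 0.444444, d = −0.75 ln(1 − 0.592592) = 0.673455 ≈ 0.6735.
Sp1–Sp3: 6/18 sites differ → p ≈ 0.333333, d = −0.75 ln(1 − 0.444444) = 0.440839 ≈ 0.4408.
Sp2–Sp3: 5/18 sites differ → p ≈ 0.277778, d = −0.75 ln(1 − 0.370371) = 0.346968 ≈ 0.3470.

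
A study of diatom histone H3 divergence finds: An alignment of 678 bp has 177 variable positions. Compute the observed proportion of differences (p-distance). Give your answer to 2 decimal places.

0.26

p = 177/678 = 0.261061… ≈ 0.26 (to 2 d.p.).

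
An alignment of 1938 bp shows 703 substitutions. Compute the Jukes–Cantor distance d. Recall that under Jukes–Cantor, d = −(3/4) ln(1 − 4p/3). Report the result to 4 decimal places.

0.4957

p = 703/1938 ≈ 0.362745.
d = −(3/4) ln(1 − 4p/3) = −0.75 ln(1 − 0.48366) = −0.75 ln(0.51634)
  = −0.75 × (-0.660990) = 0.495743 substitutions/site.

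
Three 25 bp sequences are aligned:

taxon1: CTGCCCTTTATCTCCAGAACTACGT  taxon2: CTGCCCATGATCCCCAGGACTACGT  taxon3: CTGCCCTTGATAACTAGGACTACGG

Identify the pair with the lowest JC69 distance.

taxon1–taxon2: 4/25 differ, p = 0.160, d = 0.180.
taxon1–taxon3: 6/25 differ, p = 0.240, d = 0.289.
taxon2–taxon3: 5/25 differ, p = 0.200, d = 0.233.
The smallest distance is between taxon1 and taxon2.

taxon1 and taxon2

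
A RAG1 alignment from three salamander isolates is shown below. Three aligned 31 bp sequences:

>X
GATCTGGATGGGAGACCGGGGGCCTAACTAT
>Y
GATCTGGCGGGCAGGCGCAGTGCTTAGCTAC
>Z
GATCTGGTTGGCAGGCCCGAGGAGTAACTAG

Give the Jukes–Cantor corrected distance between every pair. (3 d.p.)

X–Y: 11/31 sites differ → p ≈ 0.354839, d = −0.75 ln(1 − 0.473119) = 0.480585 ≈ 0.481.
X–Z: 8/31 sites differ → p ≈ 0.258065, d = −0.75 ln(1 − 0.344087) = 0.316295 ≈ 0.316.
Y–Z: 10/31 sites differ → p ≈ 0.322581, d = −0.75 ln(1 − 0.430108) = 0.421731 ≈ 0.422.

d(X,Y) = 0.481, d(X,Z) = 0.316, d(Y,Z) = 0.422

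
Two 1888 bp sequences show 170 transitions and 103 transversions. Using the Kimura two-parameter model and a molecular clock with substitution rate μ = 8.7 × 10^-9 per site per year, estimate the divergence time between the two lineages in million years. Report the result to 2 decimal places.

9.34

P = 170/1888 ≈ 0.090042 and Q = 103/1888 ≈ 0.054555.
Under the Kimura two-parameter model, d = −½ ln(1 − 2P − Q) − ¼ ln(1 − 2Q).
1 − 2P − Q = 0.765361, giving −½ ln(0.765361) = 0.133704.
1 − 2Q = 0.89089, giving −¼ ln(0.89089) = 0.028884.
d = 0.133704 + 0.028884 = 0.162588.
Under a molecular clock d = 2μt, so t = d/(2μ) = 0.162588 / (2 × 8.7 × 10^-9) = 9.34 million years.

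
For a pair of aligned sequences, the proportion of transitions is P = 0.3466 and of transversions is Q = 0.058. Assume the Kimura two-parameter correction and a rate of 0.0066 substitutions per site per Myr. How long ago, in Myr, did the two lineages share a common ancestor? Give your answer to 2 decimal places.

55.03

Under the Kimura two-parameter model, d = −½ ln(1 − 2P − Q) − ¼ ln(1 − 2Q).
1 − 2P − Q = 0.2488, giving −½ ln(0.2488) = 0.695553.
1 − 2Q = 0.884, giving −¼ ln(0.884) = 0.030825.
d = 0.695553 + 0.030825 = 0.726378.
Under a molecular clock d = 2μt, so t = d/(2μ) = 0.726378 / (2 × 0.0066) = 55.03 Myr.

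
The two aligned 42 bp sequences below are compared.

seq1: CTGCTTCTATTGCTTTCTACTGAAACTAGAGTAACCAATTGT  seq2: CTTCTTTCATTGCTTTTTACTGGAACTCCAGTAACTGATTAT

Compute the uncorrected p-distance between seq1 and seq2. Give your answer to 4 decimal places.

The sequences differ at 10 of 42 positions (sites 3, 7, 8, 17, 23, 28, 29, 36, 37, 41).
p = 10/42 = 0.238095… ≈ 0.2381 (to 4 d.p.).

0.2381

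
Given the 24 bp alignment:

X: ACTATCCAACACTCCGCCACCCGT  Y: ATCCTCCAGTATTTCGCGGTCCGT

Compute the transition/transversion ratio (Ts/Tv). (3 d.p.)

4.000

Transitions are A↔G and C↔T; transversions are all other mismatches.
Transitions: 8. Transversions: 2.
R = 8/2 = 4.000.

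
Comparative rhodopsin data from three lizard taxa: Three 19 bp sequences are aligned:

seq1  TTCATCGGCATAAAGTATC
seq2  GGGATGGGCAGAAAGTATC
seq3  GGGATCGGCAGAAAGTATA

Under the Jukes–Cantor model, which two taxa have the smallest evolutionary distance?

seq1–seq2: 5/19 differ, p = 0.263, d = 0.324.
seq1–seq3: 5/19 differ, p = 0.263, d = 0.324.
seq2–seq3: 2/19 differ, p = 0.105, d = 0.113.
The smallest distance is between seq2 and seq3.

seq2 and seq3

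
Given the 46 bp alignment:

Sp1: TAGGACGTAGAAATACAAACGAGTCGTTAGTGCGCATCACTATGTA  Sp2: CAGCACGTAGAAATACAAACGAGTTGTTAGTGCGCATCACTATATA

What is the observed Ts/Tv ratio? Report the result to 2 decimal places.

3.00

Transitions are A↔G and C↔T; transversions are all other mismatches.
Transitions: 3. Transversions: 1.
R = 3/1 = 3.00.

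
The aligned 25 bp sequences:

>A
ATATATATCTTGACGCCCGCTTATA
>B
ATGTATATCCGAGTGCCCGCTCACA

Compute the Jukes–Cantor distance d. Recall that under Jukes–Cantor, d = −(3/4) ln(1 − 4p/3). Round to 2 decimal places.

0.42

The sequences differ at 8 of 25 sites (3, 10, 11, 12, 13, 14, 22, 24), so p = 8/25 = 0.32.
d = −(3/4) ln(1 − 4p/3) = −0.75 ln(1 − 0.426667) = −0.75 ln(0.573333)
  = −0.75 × (-0.556289) = 0.417217 substitutions/site.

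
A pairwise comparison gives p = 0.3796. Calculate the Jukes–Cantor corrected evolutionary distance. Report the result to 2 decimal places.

0.53

d = −(3/4) ln(1 − 4p/3) = −0.75 ln(1 − 0.506133) = −0.75 ln(0.493867)
  = −0.75 × (-0.705489) = 0.529117 substitutions/site.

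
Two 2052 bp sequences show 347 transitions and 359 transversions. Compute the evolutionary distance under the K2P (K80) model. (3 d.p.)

0.468

P = 347/2052 ≈ 0.169103 and Q = 359/2052 ≈ 0.174951.
Under the Kimura two-parameter model, d = −½ ln(1 − 2P − Q) − ¼ ln(1 − 2Q).
1 − 2P − Q = 0.486843, giving −½ ln(0.486843) = 0.359907.
1 − 2Q = 0.650098, giving −¼ ln(0.650098) = 0.107658.
d = 0.359907 + 0.107658 = 0.467565.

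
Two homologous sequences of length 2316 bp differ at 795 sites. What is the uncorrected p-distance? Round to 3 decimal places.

0.343

p = 795/2316 = 0.343264… ≈ 0.343 (to 3 d.p.).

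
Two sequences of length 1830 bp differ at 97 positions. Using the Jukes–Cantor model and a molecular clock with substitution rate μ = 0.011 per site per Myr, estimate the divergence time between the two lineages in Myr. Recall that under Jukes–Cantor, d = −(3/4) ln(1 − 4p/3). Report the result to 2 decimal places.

p = 97/1830 ≈ 0.053005.
d = −(3/4) ln(1 − 4p/3) = −0.75 ln(1 − 0.070673) = −0.75 ln(0.929327)
  = −0.75 × (-0.073295) = 0.054971 substitutions/site.
Under a molecular clock d = 2μt, so t = d/(2μ) = 0.054971 / (2 × 0.011) = 2.50 Myr.

2.50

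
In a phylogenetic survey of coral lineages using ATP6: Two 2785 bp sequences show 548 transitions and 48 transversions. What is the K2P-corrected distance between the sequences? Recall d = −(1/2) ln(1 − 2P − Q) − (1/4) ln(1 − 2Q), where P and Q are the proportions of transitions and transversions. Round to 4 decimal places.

0.2732

P = 548/2785 ≈ 0.196768 and Q = 48/2785 ≈ 0.017235.
Under the Kimura two-parameter model, d = −½ ln(1 − 2P − Q) − ¼ ln(1 − 2Q).
1 − 2P − Q = 0.589229, giving −½ ln(0.589229) = 0.264470.
1 − 2Q = 0.96553, giving −¼ ln(0.96553) = 0.008770.
d = 0.264470 + 0.008770 = 0.273240.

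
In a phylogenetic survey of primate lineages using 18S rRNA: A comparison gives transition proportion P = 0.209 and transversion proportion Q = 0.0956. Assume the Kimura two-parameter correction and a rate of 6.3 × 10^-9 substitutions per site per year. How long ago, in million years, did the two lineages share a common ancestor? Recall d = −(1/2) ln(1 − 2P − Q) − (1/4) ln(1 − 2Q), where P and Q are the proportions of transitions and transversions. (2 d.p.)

Under the Kimura two-parameter model, d = −½ ln(1 − 2P − Q) − ¼ ln(1 − 2Q).
1 − 2P − Q = 0.4864, giving −½ ln(0.4864) = 0.360362.
1 − 2Q = 0.8088, giving −¼ ln(0.8088) = 0.053051.
d = 0.360362 + 0.053051 = 0.413413.
Under a molecular clock d = 2μt, so t = d/(2μ) = 0.413413 / (2 × 6.3 × 10^-9) = 32.81 million years.

32.81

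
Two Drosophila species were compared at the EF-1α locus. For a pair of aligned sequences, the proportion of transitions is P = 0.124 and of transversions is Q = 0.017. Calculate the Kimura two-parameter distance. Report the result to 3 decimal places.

Under the Kimura two-parameter model, d = −½ ln(1 − 2P − Q) − ¼ ln(1 − 2Q).
1 − 2P − Q = 0.735, giving −½ ln(0.735) = 0.153942.
1 − 2Q = 0.966, giving −¼ ln(0.966) = 0.008648.
d = 0.153942 + 0.008648 = 0.162590.

0.163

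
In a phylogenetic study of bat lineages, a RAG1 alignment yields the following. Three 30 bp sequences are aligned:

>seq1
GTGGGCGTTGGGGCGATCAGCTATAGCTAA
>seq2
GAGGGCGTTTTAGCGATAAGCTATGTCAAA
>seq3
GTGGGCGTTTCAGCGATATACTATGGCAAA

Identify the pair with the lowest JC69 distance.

seq1–seq2: 8/30 differ, p = 0.267, d = 0.330.
seq1–seq3: 8/30 differ, p = 0.267, d = 0.330.
seq2–seq3: 5/30 differ, p = 0.167, d = 0.188.
The smallest distance is between seq2 and seq3.

seq2 and seq3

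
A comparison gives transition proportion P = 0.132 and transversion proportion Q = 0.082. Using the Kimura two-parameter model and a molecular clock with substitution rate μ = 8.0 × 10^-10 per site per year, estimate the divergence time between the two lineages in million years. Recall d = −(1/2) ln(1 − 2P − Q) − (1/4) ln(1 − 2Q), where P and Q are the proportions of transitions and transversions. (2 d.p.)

Under the Kimura two-parameter model, d = −½ ln(1 − 2P − Q) − ¼ ln(1 − 2Q).
1 − 2P − Q = 0.654, giving −½ ln(0.654) = 0.212324.
1 − 2Q = 0.836, giving −¼ ln(0.836) = 0.044782.
d = 0.212324 + 0.044782 = 0.257106.
Under a molecular clock d = 2μt, so t = d/(2μ) = 0.257106 / (2 × 8.0 × 10^-10) = 160.69 million years.

160.69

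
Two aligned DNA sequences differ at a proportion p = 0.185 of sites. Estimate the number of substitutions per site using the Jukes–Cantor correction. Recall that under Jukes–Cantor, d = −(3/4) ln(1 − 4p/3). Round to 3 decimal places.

d = −(3/4) ln(1 − 4p/3) = −0.75 ln(1 − 0.246667) = −0.75 ln(0.753333)
  = −0.75 × (-0.283248) = 0.212436 substitutions/site.

0.212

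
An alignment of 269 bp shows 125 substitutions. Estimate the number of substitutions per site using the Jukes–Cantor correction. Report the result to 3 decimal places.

p = 125/269 ≈ 0.464684.
d = −(3/4) ln(1 − 4p/3) = −0.75 ln(1 − 0.619579) = −0.75 ln(0.380421)
  = −0.75 × (-0.966477) = 0.724858 substitutions/site.

0.725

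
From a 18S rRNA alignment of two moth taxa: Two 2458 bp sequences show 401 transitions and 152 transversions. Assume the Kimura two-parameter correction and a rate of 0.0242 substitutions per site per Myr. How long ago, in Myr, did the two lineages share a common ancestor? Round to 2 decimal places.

P = 401/2458 ≈ 0.163141 and Q = 152/2458 ≈ 0.061839.
Under the Kimura two-parameter model, d = −½ ln(1 − 2P − Q) − ¼ ln(1 − 2Q).
1 − 2P − Q = 0.611879, giving −½ ln(0.611879) = 0.245610.
1 − 2Q = 0.876322, giving −¼ ln(0.876322) = 0.033005.
d = 0.245610 + 0.033005 = 0.278615.
Under a molecular clock d = 2μt, so t = d/(2μ) = 0.278615 / (2 × 0.0242) = 5.76 Myr.

5.76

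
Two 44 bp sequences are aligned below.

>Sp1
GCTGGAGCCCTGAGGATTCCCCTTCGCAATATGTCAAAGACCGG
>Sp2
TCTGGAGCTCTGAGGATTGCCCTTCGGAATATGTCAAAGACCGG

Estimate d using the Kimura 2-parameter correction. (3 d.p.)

0.097

Of 44 sites, 1 differences are transitions and 3 are transversions, so P = 1/44 ≈ 0.022727 and Q = 3/44 ≈ 0.068182.
Under the Kimura two-parameter model, d = −½ ln(1 − 2P − Q) − ¼ ln(1 − 2Q).
1 − 2P − Q = 0.886364, giving −½ ln(0.886364) = 0.060314.
1 − 2Q = 0.863636, giving −¼ ln(0.863636) = 0.036651.
d = 0.060314 + 0.036651 = 0.096965.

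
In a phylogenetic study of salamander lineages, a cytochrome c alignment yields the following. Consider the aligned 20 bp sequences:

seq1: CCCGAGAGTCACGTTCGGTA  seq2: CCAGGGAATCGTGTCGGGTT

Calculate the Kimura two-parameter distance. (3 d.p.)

0.614

Of 20 sites, 5 differences are transitions and 3 are transversions, so P = 5/20 = 0.25 and Q = 3/20 = 0.15.
Under the Kimura two-parameter model, d = −½ ln(1 − 2P − Q) − ¼ ln(1 − 2Q).
1 − 2P − Q = 0.35, giving −½ ln(0.35) = 0.524911.
1 − 2Q = 0.7, giving −¼ ln(0.7) = 0.089169.
d = 0.524911 + 0.089169 = 0.614080.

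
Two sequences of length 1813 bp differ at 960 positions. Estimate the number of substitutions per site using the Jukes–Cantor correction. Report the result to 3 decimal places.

p = 960/1813 ≈ 0.529509.
d = −(3/4) ln(1 − 4p/3) = −0.75 ln(1 − 0.706012) = −0.75 ln(0.293988)
  = −0.75 × (-1.224216) = 0.918162 substitutions/site.

0.918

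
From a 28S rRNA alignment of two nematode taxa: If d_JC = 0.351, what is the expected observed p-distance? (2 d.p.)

0.28

p = (3/4)(1 − e^(−4d/3)) = 0.75 × (1 − e^(-0.468)) = 0.75 × (1 − 0.626254) = 0.280310.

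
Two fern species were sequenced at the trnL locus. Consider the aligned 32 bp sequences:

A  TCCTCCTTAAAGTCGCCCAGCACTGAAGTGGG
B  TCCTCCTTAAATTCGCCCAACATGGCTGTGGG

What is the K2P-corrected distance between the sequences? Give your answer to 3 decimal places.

Of 32 sites, 2 differences are transitions and 4 are transversions, so P = 2/32 = 0.0625 and Q = 4/32 = 0.125.
Under the Kimura two-parameter model, d = −½ ln(1 − 2P − Q) − ¼ ln(1 − 2Q).
1 − 2P − Q = 0.75, giving −½ ln(0.75) = 0.143841.
1 − 2Q = 0.75, giving −¼ ln(0.75) = 0.071921.
d = 0.143841 + 0.071921 = 0.215762.

0.216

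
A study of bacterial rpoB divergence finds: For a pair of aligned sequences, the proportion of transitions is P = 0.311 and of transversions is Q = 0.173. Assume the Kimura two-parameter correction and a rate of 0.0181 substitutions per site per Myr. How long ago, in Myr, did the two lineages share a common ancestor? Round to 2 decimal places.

Under the Kimura two-parameter model, d = −½ ln(1 − 2P − Q) − ¼ ln(1 − 2Q).
1 − 2P − Q = 0.205, giving −½ ln(0.205) = 0.792373.
1 − 2Q = 0.654, giving −¼ ln(0.654) = 0.106162.
d = 0.792373 + 0.106162 = 0.898535.
Under a molecular clock d = 2μt, so t = d/(2μ) = 0.898535 / (2 × 0.0181) = 24.82 Myr.

24.82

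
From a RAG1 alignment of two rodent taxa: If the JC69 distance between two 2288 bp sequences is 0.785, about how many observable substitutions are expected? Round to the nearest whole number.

Invert JC69: p = (3/4)(1 − e^(−4d/3)) = 0.75 × (1 − e^(-1.046667)) = 0.75 × (1 − 0.351106) = 0.486671.
Expected differing sites = pL ≈ 0.486671 × 2288 = 1113.503248 ≈ 1114.

1114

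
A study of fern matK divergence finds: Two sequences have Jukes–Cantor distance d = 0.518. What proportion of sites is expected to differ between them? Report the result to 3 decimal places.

0.374

p = (3/4)(1 − e^(−4d/3)) = 0.75 × (1 − e^(-0.690667)) = 0.75 × (1 − 0.501242) = 0.374069.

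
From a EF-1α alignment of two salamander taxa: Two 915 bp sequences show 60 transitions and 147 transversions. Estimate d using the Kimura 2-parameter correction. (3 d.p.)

P = 60/915 ≈ 0.065574 and Q = 147/915 ≈ 0.160656.
Under the Kimura two-parameter model, d = −½ ln(1 − 2P − Q) − ¼ ln(1 − 2Q).
1 − 2P − Q = 0.708196, giving −½ ln(0.708196) = 0.172517.
1 − 2Q = 0.678688, giving −¼ ln(0.678688) = 0.096898.
d = 0.172517 + 0.096898 = 0.269415.

0.269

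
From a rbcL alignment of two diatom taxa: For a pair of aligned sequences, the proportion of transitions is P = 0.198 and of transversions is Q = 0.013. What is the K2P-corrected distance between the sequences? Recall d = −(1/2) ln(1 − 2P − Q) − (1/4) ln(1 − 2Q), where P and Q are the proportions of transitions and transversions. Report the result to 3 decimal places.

0.270

Under the Kimura two-parameter model, d = −½ ln(1 − 2P − Q) − ¼ ln(1 − 2Q).
1 − 2P − Q = 0.591, giving −½ ln(0.591) = 0.262970.
1 − 2Q = 0.974, giving −¼ ln(0.974) = 0.006586.
d = 0.262970 + 0.006586 = 0.269556.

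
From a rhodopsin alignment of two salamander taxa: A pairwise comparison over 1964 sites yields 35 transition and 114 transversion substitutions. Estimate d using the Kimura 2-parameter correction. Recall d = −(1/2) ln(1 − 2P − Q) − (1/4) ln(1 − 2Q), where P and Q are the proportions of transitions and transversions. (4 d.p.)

0.0800

P = 35/1964 ≈ 0.017821 and Q = 114/1964 ≈ 0.058045.
Under the Kimura two-parameter model, d = −½ ln(1 − 2P − Q) − ¼ ln(1 − 2Q).
1 − 2P − Q = 0.906313, giving −½ ln(0.906313) = 0.049185.
1 − 2Q = 0.88391, giving −¼ ln(0.88391) = 0.030850.
d = 0.049185 + 0.030850 = 0.080035.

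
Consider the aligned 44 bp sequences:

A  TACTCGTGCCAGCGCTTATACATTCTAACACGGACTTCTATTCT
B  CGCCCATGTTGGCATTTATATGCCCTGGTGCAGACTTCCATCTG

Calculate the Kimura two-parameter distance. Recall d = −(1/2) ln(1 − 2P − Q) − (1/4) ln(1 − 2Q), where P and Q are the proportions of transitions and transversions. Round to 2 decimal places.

Of 44 sites, 21 differences are transitions and 1 are transversions, so P = 21/44 ≈ 0.477273 and Q = 1/44 ≈ 0.022727.
Under the Kimura two-parameter model, d = −½ ln(1 − 2P − Q) − ¼ ln(1 − 2Q).
1 − 2P − Q = 0.022727, giving −½ ln(0.022727) = 1.892101.
1 − 2Q = 0.954546, giving −¼ ln(0.954546) = 0.011630.
d = 1.892101 + 0.011630 = 1.903731.

1.90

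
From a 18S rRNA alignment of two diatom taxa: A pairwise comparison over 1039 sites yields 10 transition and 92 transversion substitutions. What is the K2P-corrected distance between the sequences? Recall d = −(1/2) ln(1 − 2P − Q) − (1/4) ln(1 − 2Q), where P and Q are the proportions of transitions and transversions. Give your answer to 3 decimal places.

0.106

P = 10/1039 ≈ 0.009625 and Q = 92/1039 ≈ 0.088547.
Under the Kimura two-parameter model, d = −½ ln(1 − 2P − Q) − ¼ ln(1 − 2Q).
1 − 2P − Q = 0.892203, giving −½ ln(0.892203) = 0.057031.
1 − 2Q = 0.822906, giving −¼ ln(0.822906) = 0.048728.
d = 0.057031 + 0.048728 = 0.105759.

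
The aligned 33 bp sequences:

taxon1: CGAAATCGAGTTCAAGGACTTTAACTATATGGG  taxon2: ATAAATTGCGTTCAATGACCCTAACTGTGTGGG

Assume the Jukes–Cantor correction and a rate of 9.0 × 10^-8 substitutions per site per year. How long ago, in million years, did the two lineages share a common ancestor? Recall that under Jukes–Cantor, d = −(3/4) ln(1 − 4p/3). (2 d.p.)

The sequences differ at 9 of 33 sites (1, 2, 7, 9, 16, 20, 21, 27, 29), so p = 9/33 ≈ 0.272727.
d = −(3/4) ln(1 − 4p/3) = −0.75 ln(1 − 0.363636) = −0.75 ln(0.636364)
  = −0.75 × (-0.451985) = 0.338989 substitutions/site.
Under a molecular clock d = 2μt, so t = d/(2μ) = 0.338989 / (2 × 9.0 × 10^-8) = 1.88 million years.

1.88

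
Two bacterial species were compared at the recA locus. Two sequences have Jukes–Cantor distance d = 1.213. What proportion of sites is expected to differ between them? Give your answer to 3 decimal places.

0.601

p = (3/4)(1 − e^(−4d/3)) = 0.75 × (1 − e^(-1.617333)) = 0.75 × (1 − 0.198427) = 0.601180.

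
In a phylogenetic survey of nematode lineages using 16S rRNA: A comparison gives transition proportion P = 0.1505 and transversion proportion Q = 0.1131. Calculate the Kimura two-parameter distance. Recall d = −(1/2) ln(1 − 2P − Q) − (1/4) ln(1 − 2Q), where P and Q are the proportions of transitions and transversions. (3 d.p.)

0.331

Under the Kimura two-parameter model, d = −½ ln(1 − 2P − Q) − ¼ ln(1 − 2Q).
1 − 2P − Q = 0.5859, giving −½ ln(0.5859) = 0.267303.
1 − 2Q = 0.7738, giving −¼ ln(0.7738) = 0.064110.
d = 0.267303 + 0.064110 = 0.331413.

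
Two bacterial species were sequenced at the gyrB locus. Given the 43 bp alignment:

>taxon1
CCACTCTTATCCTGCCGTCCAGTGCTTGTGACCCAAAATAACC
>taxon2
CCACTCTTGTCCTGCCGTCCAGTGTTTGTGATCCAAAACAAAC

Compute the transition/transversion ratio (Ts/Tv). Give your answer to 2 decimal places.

4.00

Transitions are A↔G and C↔T; transversions are all other mismatches.
Transitions: 4. Transversions: 1.
R = 4/1 = 4.00.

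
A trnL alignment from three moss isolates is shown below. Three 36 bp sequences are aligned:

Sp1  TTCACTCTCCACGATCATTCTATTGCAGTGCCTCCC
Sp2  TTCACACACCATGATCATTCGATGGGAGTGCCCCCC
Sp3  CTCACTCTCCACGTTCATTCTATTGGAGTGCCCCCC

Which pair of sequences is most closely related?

Sp1–Sp2: 7/36 differ, p = 0.194, d = 0.225.
Sp1–Sp3: 4/36 differ, p = 0.111, d = 0.120.
Sp2–Sp3: 7/36 differ, p = 0.194, d = 0.225.
The smallest distance is between Sp1 and Sp3.

Sp1 and Sp3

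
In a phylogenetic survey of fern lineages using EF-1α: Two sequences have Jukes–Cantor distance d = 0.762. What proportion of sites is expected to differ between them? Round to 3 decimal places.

p = (3/4)(1 − e^(−4d/3)) = 0.75 × (1 − e^(-1.016)) = 0.75 × (1 − 0.362040) = 0.478470.

0.478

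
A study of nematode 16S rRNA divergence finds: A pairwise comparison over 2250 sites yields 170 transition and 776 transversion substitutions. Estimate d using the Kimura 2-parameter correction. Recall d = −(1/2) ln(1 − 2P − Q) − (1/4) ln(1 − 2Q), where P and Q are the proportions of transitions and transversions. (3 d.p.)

0.635

P = 170/2250 ≈ 0.075556 and Q = 776/2250 ≈ 0.344889.
Under the Kimura two-parameter model, d = −½ ln(1 − 2P − Q) − ¼ ln(1 − 2Q).
1 − 2P − Q = 0.503999, giving −½ ln(0.503999) = 0.342590.
1 − 2Q = 0.310222, giving −¼ ln(0.310222) = 0.292617.
d = 0.342590 + 0.292617 = 0.635207.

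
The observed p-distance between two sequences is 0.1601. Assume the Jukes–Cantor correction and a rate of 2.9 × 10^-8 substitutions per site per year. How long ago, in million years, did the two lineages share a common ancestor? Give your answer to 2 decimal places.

d = −(3/4) ln(1 − 4p/3) = −0.75 ln(1 − 0.213467) = −0.75 ln(0.786533)
  = −0.75 × (-0.240121) = 0.180091 substitutions/site.
Under a molecular clock d = 2μt, so t = d/(2μ) = 0.180091 / (2 × 2.9 × 10^-8) = 3.11 million years.

3.11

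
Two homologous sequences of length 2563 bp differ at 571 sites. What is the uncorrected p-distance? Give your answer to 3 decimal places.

p = 571/2563 = 0.222785… ≈ 0.223 (to 3 d.p.).

0.223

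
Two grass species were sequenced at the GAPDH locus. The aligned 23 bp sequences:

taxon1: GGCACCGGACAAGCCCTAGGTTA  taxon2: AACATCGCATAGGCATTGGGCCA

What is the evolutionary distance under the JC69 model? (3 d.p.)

The sequences differ at 11 of 23 sites, so p = 11/23 ≈ 0.478261.
d = −(3/4) ln(1 − 4p/3) = −0.75 ln(1 − 0.637681) = −0.75 ln(0.362319)
  = −0.75 × (-1.015230) = 0.761423 substitutions/site.

0.761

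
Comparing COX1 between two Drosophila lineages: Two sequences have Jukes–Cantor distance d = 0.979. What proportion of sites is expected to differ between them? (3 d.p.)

0.547

p = (3/4)(1 − e^(−4d/3)) = 0.75 × (1 − e^(-1.305333)) = 0.75 × (1 − 0.271082) = 0.546689.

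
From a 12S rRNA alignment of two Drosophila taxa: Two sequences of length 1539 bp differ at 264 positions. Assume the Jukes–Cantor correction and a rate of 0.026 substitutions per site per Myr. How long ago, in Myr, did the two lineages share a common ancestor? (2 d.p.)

3.75

p = 264/1539 ≈ 0.17154.
d = −(3/4) ln(1 − 4p/3) = −0.75 ln(1 − 0.22872) = −0.75 ln(0.77128)
  = −0.75 × (-0.259704) = 0.194778 substitutions/site.
Under a molecular clock d = 2μt, so t = d/(2μ) = 0.194778 / (2 × 0.026) = 3.75 Myr.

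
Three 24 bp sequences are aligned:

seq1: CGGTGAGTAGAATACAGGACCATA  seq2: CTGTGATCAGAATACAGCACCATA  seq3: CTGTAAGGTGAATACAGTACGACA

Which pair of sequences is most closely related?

seq1–seq2: 4/24 differ, p = 0.167, d = 0.188.
seq1–seq3: 7/24 differ, p = 0.292, d = 0.369.
seq2–seq3: 7/24 differ, p = 0.292, d = 0.369.
The smallest distance is between seq1 and seq2.

seq1 and seq2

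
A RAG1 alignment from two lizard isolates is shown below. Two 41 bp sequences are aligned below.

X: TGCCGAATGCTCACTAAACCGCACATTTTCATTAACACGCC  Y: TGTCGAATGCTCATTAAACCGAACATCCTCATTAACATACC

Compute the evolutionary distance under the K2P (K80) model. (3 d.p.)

Of 41 sites, 6 differences are transitions and 1 are transversions, so P = 6/41 ≈ 0.146341 and Q = 1/41 ≈ 0.02439.
Under the Kimura two-parameter model, d = −½ ln(1 − 2P − Q) − ¼ ln(1 − 2Q).
1 − 2P − Q = 0.682928, giving −½ ln(0.682928) = 0.190683.
1 − 2Q = 0.95122, giving −¼ ln(0.95122) = 0.012502.
d = 0.190683 + 0.012502 = 0.203185.

0.203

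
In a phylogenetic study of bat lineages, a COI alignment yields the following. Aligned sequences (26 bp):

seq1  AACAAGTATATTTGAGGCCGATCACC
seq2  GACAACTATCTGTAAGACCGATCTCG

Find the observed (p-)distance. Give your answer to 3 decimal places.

0.308

The sequences differ at 8 of 26 positions (sites 1, 6, 10, 12, 14, 17, 24, 26).
p = 8/26 = 0.307692… ≈ 0.308 (to 3 d.p.).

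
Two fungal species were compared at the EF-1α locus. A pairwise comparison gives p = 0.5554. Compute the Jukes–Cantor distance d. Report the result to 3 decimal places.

d = −(3/4) ln(1 − 4p/3) = −0.75 ln(1 − 0.740533) = −0.75 ln(0.259467)
  = −0.75 × (-1.349126) = 1.011845 substitutions/site.

1.012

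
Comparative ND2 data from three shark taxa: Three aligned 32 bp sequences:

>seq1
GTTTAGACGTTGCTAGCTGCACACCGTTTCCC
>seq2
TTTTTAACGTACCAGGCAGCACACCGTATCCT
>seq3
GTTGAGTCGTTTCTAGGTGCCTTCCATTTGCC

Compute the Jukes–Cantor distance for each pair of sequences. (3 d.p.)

seq1–seq2: 10/32 sites differ → p = 0.3125, d = −0.75 ln(1 − 0.416667) = 0.404248 ≈ 0.404.
seq1–seq3: 9/32 sites differ → p = 0.28125, d = −0.75 ln(1 − 0.375) = 0.352503 ≈ 0.353.
seq2–seq3: 18/32 sites differ → p = 0.5625, d = −0.75 ln(1 − 0.75) = 1.039721 ≈ 1.040.

d(seq1,seq2) = 0.404, d(seq1,seq3) = 0.353, d(seq2,seq3) = 1.040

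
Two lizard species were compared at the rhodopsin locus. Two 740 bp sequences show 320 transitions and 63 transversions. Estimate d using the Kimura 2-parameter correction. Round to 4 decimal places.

1.5445

P = 320/740 ≈ 0.432432 and Q = 63/740 ≈ 0.085135.
Under the Kimura two-parameter model, d = −½ ln(1 − 2P − Q) − ¼ ln(1 − 2Q).
1 − 2P − Q = 0.050001, giving −½ ln(0.050001) = 1.497856.
1 − 2Q = 0.82973, giving −¼ ln(0.82973) = 0.046664.
d = 1.497856 + 0.046664 = 1.544520.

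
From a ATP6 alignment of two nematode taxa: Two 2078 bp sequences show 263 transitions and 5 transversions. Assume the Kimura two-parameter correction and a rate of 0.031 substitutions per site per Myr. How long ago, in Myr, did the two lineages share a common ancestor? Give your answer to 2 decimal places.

2.40

P = 263/2078 ≈ 0.126564 and Q = 5/2078 ≈ 0.002406.
Under the Kimura two-parameter model, d = −½ ln(1 − 2P − Q) − ¼ ln(1 − 2Q).
1 − 2P − Q = 0.744466, giving −½ ln(0.744466) = 0.147544.
1 − 2Q = 0.995188, giving −¼ ln(0.995188) = 0.001206.
d = 0.147544 + 0.001206 = 0.148750.
Under a molecular clock d = 2μt, so t = d/(2μ) = 0.148750 / (2 × 0.031) = 2.40 Myr.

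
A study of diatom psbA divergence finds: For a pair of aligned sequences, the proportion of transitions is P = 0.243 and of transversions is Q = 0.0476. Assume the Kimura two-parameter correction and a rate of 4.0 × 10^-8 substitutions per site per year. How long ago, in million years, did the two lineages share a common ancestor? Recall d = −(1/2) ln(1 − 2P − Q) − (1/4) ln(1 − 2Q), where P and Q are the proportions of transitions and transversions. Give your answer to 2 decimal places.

5.08

Under the Kimura two-parameter model, d = −½ ln(1 − 2P − Q) − ¼ ln(1 − 2Q).
1 − 2P − Q = 0.4664, giving −½ ln(0.4664) = 0.381356.
1 − 2Q = 0.9048, giving −¼ ln(0.9048) = 0.025010.
d = 0.381356 + 0.025010 = 0.406366.
Under a molecular clock d = 2μt, so t = d/(2μ) = 0.406366 / (2 × 4.0 × 10^-8) = 5.08 million years.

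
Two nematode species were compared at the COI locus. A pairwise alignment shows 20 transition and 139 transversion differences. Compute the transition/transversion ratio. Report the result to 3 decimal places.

R = 20/139 = 0.143884… ≈ 0.144 (to 3 d.p.).

0.144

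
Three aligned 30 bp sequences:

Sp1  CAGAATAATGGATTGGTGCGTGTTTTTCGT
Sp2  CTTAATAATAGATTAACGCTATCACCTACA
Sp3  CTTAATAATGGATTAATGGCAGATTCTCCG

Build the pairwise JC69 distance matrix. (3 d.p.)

Sp1–Sp2: 16/30 sites differ → p ≈ 0.533333, d = −0.75 ln(1 − 0.711111) = 0.931285 ≈ 0.931.
Sp1–Sp3: 11/30 sites differ → p ≈ 0.366667, d = −0.75 ln(1 − 0.488889) = 0.503376 ≈ 0.503.
Sp2–Sp3: 10/30 sites differ → p ≈ 0.333333, d = −0.75 ln(1 − 0.444444) = 0.440839 ≈ 0.441.

d(Sp1,Sp2) = 0.931, d(Sp1,Sp3) = 0.503, d(Sp2,Sp3) = 0.441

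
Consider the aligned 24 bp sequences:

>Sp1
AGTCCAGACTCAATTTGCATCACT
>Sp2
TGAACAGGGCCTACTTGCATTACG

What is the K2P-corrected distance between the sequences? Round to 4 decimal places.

0.6110

Of 24 sites, 4 differences are transitions and 6 are transversions, so P = 4/24 ≈ 0.166667 and Q = 6/24 = 0.25.
Under the Kimura two-parameter model, d = −½ ln(1 − 2P − Q) − ¼ ln(1 − 2Q).
1 − 2P − Q = 0.416666, giving −½ ln(0.416666) = 0.437735.
1 − 2Q = 0.5, giving −¼ ln(0.5) = 0.173287.
d = 0.437735 + 0.173287 = 0.611022.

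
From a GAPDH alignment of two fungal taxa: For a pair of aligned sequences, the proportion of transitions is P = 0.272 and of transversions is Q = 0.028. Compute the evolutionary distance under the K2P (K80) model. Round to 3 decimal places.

Under the Kimura two-parameter model, d = −½ ln(1 − 2P − Q) − ¼ ln(1 − 2Q).
1 − 2P − Q = 0.428, giving −½ ln(0.428) = 0.424316.
1 − 2Q = 0.944, giving −¼ ln(0.944) = 0.014407.
d = 0.424316 + 0.014407 = 0.438723.

0.439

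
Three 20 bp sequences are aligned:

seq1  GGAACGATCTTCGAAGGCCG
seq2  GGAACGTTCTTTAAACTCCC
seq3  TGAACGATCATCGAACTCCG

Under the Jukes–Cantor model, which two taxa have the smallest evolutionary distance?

seq1 and seq3

seq1–seq2: 6/20 differ, p = 0.300, d = 0.383.
seq1–seq3: 4/20 differ, p = 0.200, d = 0.233.
seq2–seq3: 6/20 differ, p = 0.300, d = 0.383.
The smallest distance is between seq1 and seq3.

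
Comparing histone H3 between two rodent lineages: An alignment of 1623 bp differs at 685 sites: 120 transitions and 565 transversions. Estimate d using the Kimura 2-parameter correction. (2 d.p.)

0.64

P = 120/1623 ≈ 0.073937 and Q = 565/1623 ≈ 0.348121.
Under the Kimura two-parameter model, d = −½ ln(1 − 2P − Q) − ¼ ln(1 − 2Q).
1 − 2P − Q = 0.504005, giving −½ ln(0.504005) = 0.342585.
1 − 2Q = 0.303758, giving −¼ ln(0.303758) = 0.297881.
d = 0.342585 + 0.297881 = 0.640466.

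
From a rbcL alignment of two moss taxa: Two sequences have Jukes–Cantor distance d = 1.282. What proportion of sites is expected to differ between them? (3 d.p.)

0.614

p = (3/4)(1 − e^(−4d/3)) = 0.75 × (1 − e^(-1.709333)) = 0.75 × (1 − 0.180986) = 0.614261.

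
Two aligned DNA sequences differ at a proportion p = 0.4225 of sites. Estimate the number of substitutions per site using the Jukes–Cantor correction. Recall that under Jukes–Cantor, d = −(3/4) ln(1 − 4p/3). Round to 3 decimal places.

d = −(3/4) ln(1 − 4p/3) = −0.75 ln(1 − 0.563333) = −0.75 ln(0.436667)
  = −0.75 × (-0.828584) = 0.621438 substitutions/site.

0.621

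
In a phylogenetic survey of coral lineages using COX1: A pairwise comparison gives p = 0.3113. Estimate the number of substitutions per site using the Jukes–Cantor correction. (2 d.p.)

d = −(3/4) ln(1 − 4p/3) = −0.75 ln(1 − 0.415067) = −0.75 ln(0.584933)
  = −0.75 × (-0.536258) = 0.402194 substitutions/site.

0.40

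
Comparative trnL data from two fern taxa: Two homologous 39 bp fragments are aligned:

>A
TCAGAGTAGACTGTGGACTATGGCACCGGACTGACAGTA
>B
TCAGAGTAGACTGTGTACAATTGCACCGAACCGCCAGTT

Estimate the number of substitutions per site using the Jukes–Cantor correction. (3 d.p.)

0.205

The sequences differ at 7 of 39 sites (16, 19, 22, 29, 32, 34, 39), so p = 7/39 ≈ 0.179487.
d = −(3/4) ln(1 − 4p/3) = −0.75 ln(1 − 0.239316) = −0.75 ln(0.760684)
  = −0.75 × (-0.273537) = 0.205153 substitutions/site.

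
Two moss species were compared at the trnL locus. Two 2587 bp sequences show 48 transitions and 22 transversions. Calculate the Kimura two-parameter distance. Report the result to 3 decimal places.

0.028

P = 48/2587 ≈ 0.018554 and Q = 22/2587 ≈ 0.008504.
Under the Kimura two-parameter model, d = −½ ln(1 − 2P − Q) − ¼ ln(1 − 2Q).
1 − 2P − Q = 0.954388, giving −½ ln(0.954388) = 0.023342.
1 − 2Q = 0.982992, giving −¼ ln(0.982992) = 0.004289.
d = 0.023342 + 0.004289 = 0.027631.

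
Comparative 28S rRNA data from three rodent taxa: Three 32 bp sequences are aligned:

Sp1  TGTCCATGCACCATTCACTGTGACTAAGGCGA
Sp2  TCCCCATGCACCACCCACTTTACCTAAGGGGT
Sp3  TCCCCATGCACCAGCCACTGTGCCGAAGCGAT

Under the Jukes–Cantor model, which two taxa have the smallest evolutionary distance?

Sp2 and Sp3

Sp1–Sp2: 9/32 differ, p = 0.281, d = 0.353.
Sp1–Sp3: 10/32 differ, p = 0.313, d = 0.404.
Sp2–Sp3: 6/32 differ, p = 0.188, d = 0.216.
The smallest distance is between Sp2 and Sp3.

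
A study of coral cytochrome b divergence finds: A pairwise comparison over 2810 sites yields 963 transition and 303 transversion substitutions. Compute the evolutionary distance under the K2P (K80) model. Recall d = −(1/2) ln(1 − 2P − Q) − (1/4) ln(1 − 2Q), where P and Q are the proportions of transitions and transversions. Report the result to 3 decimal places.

P = 963/2810 ≈ 0.342705 and Q = 303/2810 ≈ 0.107829.
Under the Kimura two-parameter model, d = −½ ln(1 − 2P − Q) − ¼ ln(1 − 2Q).
1 − 2P − Q = 0.206761, giving −½ ln(0.206761) = 0.788096.
1 − 2Q = 0.784342, giving −¼ ln(0.784342) = 0.060728.
d = 0.788096 + 0.060728 = 0.848824.

0.849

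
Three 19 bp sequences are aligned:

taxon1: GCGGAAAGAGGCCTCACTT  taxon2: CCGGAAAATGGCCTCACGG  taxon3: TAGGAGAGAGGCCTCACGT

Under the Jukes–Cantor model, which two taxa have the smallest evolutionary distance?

taxon1 and taxon3

taxon1–taxon2: 5/19 differ, p = 0.263, d = 0.324.
taxon1–taxon3: 4/19 differ, p = 0.211, d = 0.247.
taxon2–taxon3: 6/19 differ, p = 0.316, d = 0.410.
The smallest distance is between taxon1 and taxon3.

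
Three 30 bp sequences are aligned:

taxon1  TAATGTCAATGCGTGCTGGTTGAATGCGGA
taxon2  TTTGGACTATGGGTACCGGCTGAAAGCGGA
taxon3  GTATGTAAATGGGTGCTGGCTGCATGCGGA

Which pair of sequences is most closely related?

taxon1 and taxon3

taxon1–taxon2: 10/30 differ, p = 0.333, d = 0.441.
taxon1–taxon3: 6/30 differ, p = 0.200, d = 0.233.
taxon2–taxon3: 10/30 differ, p = 0.333, d = 0.441.
The smallest distance is between taxon1 and taxon3.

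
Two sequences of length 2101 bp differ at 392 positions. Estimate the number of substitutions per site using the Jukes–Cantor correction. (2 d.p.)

p = 392/2101 ≈ 0.186578.
d = −(3/4) ln(1 − 4p/3) = −0.75 ln(1 − 0.248771) = −0.75 ln(0.751229)
  = −0.75 × (-0.286045) = 0.214534 substitutions/site.

0.21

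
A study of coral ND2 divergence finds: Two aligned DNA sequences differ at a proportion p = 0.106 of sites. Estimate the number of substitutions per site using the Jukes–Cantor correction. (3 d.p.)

d = −(3/4) ln(1 − 4p/3) = −0.75 ln(1 − 0.141333) = −0.75 ln(0.858667)
  = −0.75 × (-0.152374) = 0.114281 substitutions/site.

0.114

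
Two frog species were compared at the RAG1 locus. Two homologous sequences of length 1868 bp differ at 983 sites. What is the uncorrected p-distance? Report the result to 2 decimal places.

0.53

p = 983/1868 = 0.526231… ≈ 0.53 (to 2 d.p.).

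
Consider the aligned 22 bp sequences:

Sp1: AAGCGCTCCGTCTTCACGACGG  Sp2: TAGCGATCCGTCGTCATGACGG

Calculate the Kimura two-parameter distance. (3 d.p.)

Of 22 sites, 1 differences are transitions and 3 are transversions, so P = 1/22 ≈ 0.045455 and Q = 3/22 ≈ 0.136364.
Under the Kimura two-parameter model, d = −½ ln(1 − 2P − Q) − ¼ ln(1 − 2Q).
1 − 2P − Q = 0.772726, giving −½ ln(0.772726) = 0.128915.
1 − 2Q = 0.727272, giving −¼ ln(0.727272) = 0.079614.
d = 0.128915 + 0.079614 = 0.208529.

0.209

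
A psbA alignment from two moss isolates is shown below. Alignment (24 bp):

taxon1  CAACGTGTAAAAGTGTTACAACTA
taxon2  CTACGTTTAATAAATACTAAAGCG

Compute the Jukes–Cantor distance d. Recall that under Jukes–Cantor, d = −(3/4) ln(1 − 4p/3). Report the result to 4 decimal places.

The sequences differ at 13 of 24 sites, so p = 13/24 ≈ 0.541667.
d = −(3/4) ln(1 − 4p/3) = −0.75 ln(1 − 0.722223) = −0.75 ln(0.277777)
  = −0.75 × (-1.280937) = 0.960703 substitutions/site.

0.9607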